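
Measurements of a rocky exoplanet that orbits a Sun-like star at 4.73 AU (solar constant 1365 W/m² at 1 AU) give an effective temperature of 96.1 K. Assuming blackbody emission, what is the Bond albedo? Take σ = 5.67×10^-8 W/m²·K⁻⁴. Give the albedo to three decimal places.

Irradiance scales as 1/d², so S = 1365 W/m² × (1/4.73)² = 61.01 W/m².
From σT⁴ = S(1−α)/4 we invert for α: 1−α = 4σT⁴/S.
4σT⁴ = 4·5.67×10⁻⁸·(96.1)⁴ = 19.34 W/m².
1−α = 19.34/61.01 = 0.3170, so α = 0.6830.

0.683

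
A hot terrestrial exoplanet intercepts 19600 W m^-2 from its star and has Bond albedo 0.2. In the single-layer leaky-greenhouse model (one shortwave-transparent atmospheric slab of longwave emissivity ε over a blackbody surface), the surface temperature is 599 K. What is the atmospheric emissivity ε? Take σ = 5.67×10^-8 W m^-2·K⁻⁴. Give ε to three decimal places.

0.926

TOA balance gives T_e = 512.8 K.
Inverting T_s⁴ = 2T_e⁴/(2−ε): (T_e/T_s)⁴ = 0.5370, so ε = 2(1 − 0.5370) = 0.9259.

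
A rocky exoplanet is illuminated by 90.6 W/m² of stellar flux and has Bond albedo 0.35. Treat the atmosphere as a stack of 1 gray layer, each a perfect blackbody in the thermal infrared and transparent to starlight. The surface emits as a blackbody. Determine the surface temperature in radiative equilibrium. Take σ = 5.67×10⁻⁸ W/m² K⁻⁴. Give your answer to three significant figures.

151 K

The effective emission temperature is T_e = [S(1−α)/(4σ)]^¼ = 126.9 K.
Layer-by-layer balance gives σT_s⁴ = (N+1)σT_e⁴, so T_s = 2^¼·126.9 = 151.0 K.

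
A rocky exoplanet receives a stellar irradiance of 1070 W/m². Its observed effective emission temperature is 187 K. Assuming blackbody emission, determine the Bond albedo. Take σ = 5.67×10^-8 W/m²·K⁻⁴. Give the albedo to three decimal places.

0.741

Rearranging the radiative balance, α = 1 − 4σT⁴/S.
σT⁴ = 69.33 W/m², so 4σT⁴ = 277.3 W/m².
Hence α = 1 − 277.3/1070 = 0.7408.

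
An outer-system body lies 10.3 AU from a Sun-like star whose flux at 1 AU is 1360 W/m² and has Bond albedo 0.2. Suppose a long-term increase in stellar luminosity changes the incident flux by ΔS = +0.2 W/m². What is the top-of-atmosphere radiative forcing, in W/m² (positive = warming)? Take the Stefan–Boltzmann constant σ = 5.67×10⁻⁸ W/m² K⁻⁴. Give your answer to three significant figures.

Flux at the orbit: S = 1360/(10.3)² = 12.82 W/m².
TOA radiative forcing: ΔF = (1−α)ΔS/4 = 0.8·(+0.2)/4 = 0.04000 W/m².

0.0400 W/m²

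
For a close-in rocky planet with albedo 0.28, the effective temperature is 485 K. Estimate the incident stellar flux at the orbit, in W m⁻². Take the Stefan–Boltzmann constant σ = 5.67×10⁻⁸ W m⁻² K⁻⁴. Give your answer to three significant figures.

Invert the energy balance for S: S = 4σT⁴/(1−α).
The emitted flux is σT⁴ = 3137 W m⁻².
So S = 4×3137/(1−0.28) = 17430 W m⁻².

17400 W m⁻²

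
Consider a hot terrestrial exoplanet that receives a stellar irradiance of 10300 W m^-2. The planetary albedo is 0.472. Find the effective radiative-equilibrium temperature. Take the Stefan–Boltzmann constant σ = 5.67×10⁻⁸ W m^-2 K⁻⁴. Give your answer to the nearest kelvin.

394 K

Averaging over the sphere, the absorbed flux is S(1−α)/4 = 1360 W m^-2.
Balancing against σT⁴: T = (1360/5.67×10⁻⁸)^(1/4) = 393.5 K.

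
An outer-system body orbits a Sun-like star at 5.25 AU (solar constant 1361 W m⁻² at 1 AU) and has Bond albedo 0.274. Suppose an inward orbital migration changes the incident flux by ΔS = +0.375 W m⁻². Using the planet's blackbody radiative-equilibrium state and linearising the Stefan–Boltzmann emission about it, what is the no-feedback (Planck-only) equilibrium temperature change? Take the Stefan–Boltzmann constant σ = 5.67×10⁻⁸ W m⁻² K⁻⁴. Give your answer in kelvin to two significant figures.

Flux at the orbit: S = 1361/(5.25)² = 49.38 W m⁻².
Unperturbed T_e = [49.38·(1−0.274)/(4σ)]^¼ = 112.1 K.
TOA radiative forcing: ΔF = (1−α)ΔS/4 = 0.726·(+0.375)/4 = 0.06806 W m⁻².
The Planck feedback parameter is 4σT_e³ = 0.3197 W m⁻²/K.
So ΔT₀ = 0.06806/0.3197 = 0.213 K.

0.21 kelvin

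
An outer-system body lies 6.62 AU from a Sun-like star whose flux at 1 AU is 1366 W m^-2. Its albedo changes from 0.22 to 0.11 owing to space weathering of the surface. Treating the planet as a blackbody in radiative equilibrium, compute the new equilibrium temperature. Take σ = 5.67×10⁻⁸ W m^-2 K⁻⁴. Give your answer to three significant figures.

Irradiance scales as 1/d², so S = 1366 W m^-2 × (1/6.62)² = 31.17 W m^-2.
T₂ = [S(1−α₂)/(4σ)]^(1/4) = [31.17·0.89/(4σ)]^(1/4) = 105.2 K.

105 K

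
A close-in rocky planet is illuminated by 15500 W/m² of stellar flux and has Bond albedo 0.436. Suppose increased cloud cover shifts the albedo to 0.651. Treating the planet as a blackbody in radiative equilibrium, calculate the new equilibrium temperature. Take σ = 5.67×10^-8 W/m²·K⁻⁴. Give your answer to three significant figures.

New equilibrium: T₂ = [(1−0.651)·15500/(4σ)]^(1/4) = 393.0 K.

393 K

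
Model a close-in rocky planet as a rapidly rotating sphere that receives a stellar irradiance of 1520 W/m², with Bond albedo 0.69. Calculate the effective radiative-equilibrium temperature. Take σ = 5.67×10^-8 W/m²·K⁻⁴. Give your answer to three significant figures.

The planet absorbs (1−α)S over its disc πR² and re-emits over 4πR², so the mean absorbed flux is (1−0.69)·1520/4 = 117.8 W/m².
Set σT⁴ = 117.8 → T = (117.8/σ)^(1/4) = 213.5 K.

213 K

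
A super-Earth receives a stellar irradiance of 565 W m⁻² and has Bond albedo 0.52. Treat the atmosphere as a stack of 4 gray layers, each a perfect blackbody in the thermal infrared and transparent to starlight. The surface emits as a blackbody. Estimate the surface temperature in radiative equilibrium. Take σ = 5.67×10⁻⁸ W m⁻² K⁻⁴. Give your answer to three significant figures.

278 K

Top-of-atmosphere balance: σT_e⁴ = S(1−α)/4 = 67.80 W m⁻² → T_e = 186.0 K.
Layer-by-layer balance gives σT_s⁴ = (N+1)σT_e⁴, so T_s = 5^¼·186.0 = 278.1 K.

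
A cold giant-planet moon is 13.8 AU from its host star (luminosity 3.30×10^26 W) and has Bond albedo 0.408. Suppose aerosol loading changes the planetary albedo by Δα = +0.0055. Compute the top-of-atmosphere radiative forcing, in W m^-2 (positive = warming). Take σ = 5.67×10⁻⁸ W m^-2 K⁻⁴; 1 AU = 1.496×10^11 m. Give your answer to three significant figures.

d = 13.8 × 1.496×10^11 m = 2.064×10^12 m.
S = L/(4πd²) = 6.161 W m^-2.
TOA radiative forcing: ΔF = −S·Δα/4 = −6.161·(+0.0055)/4 = -0.008472 W m^-2.

-0.00847 W m^-2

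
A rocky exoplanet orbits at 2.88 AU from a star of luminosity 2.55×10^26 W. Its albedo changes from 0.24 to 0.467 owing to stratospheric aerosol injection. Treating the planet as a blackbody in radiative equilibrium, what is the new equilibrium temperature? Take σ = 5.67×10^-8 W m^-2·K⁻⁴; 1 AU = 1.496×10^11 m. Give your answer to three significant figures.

Orbital distance: d = 2.88 AU = 4.308×10^11 m.
Flux at the orbit: S = L/(4πd²) = 2.55×10^26/(4π·(4.31×10^11)²) = 109.3 W m^-2.
With the new albedo, S(1−α₂)/4 = 14.57 W m^-2, so T₂ = 126.6 K.

127 kelvin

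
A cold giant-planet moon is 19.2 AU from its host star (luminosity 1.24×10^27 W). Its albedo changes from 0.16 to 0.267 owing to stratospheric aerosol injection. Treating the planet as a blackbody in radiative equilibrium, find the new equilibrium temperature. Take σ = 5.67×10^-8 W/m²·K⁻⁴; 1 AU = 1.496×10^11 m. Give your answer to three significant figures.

Orbital distance: d = 19.2 AU = 2.872×10^12 m.
Spreading L over a sphere of radius d: S = 1.24×10^27/(4π·2.87×10^12²) = 11.96 W/m².
With the new albedo, S(1−α₂)/4 = 2.192 W/m², so T₂ = 78.85 K.

78.9 K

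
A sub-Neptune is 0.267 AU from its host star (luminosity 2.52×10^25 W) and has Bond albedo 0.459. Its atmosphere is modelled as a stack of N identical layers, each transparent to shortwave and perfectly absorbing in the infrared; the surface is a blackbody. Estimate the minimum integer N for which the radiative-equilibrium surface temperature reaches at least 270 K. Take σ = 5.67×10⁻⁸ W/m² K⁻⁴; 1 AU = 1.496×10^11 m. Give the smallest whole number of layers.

d = 0.267 × 1.496×10^11 m = 3.994×10^10 m.
Spreading L over a sphere of radius d: S = 2.52×10^25/(4π·3.99×10^10²) = 1257 W/m².
The effective emission temperature is T_e = [S(1−α)/(4σ)]^¼ = 234.0 K.
T_s = (N+1)^(1/4)·T_e ≥ 270 K requires N+1 ≥ (T_s/T_e)⁴ = (270/234.0)⁴ = 1.773.
So N ≥ 0.773; the smallest integer is N = 1.

1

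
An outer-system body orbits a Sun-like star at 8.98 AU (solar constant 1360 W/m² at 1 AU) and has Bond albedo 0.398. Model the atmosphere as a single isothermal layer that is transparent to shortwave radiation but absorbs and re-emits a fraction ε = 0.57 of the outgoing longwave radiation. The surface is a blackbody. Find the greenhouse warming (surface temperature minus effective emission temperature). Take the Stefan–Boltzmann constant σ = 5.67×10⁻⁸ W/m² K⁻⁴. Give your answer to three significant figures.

7.16 K

Irradiance scales as 1/d², so S = 1360 W/m² × (1/8.98)² = 16.86 W/m².
The planet radiates to space at T_e = [S(1−α)/(4σ)]^(1/4) = 81.80 K.
Surface balance with a leaky layer gives σT_s⁴ = σT_e⁴·2/(2−ε), so T_s = T_e·[2/(2−0.57)]^(1/4) = 88.95 K.
The atmosphere warms the surface by 7.156 K.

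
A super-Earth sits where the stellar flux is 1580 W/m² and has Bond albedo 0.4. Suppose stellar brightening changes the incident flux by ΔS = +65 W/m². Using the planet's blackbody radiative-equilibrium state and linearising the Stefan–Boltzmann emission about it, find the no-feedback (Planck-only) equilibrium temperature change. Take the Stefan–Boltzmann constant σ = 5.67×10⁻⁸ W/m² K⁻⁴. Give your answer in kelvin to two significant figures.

2.6 K

Unperturbed T_e = [1580·(1−0.4)/(4σ)]^¼ = 254.3 K.
ΔF = Δ[S(1−α)]/4 = (1−0.4)·+65/4 = 9.750 W/m².
The Planck feedback parameter is 4σT_e³ = 3.728 W/m²/K.
ΔT₀ = ΔF/λ_P = 9.750/3.728 = 2.62 K.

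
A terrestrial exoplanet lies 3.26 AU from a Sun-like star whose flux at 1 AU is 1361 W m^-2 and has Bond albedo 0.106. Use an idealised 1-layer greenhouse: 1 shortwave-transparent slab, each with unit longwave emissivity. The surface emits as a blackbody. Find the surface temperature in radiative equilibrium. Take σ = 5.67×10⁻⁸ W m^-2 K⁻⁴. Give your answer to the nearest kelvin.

Irradiance scales as 1/d², so S = 1361 W m^-2 × (1/3.26)² = 128.1 W m^-2.
The effective emission temperature is T_e = [S(1−α)/(4σ)]^¼ = 149.9 K.
For an N-layer opaque stack, T_s⁴ = (N+1)T_e⁴, hence T_s = (2)^(1/4)×149.9 K = 178.3 K.

178 K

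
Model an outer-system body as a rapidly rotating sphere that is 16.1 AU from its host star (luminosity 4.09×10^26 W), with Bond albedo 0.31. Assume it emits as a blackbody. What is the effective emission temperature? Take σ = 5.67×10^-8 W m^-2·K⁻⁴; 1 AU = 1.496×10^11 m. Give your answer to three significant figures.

d = 16.1 × 1.496×10^11 m = 2.409×10^12 m.
Flux at the orbit: S = L/(4πd²) = 4.09×10^26/(4π·(2.41×10^12)²) = 5.610 W m^-2.
The planet absorbs (1−α)S over its disc πR² and re-emits over 4πR², so the mean absorbed flux is (1−0.31)·5.610/4 = 0.9678 W m^-2.
Balancing against σT⁴: T = (0.9678/5.67×10⁻⁸)^(1/4) = 64.28 K.

64.3 K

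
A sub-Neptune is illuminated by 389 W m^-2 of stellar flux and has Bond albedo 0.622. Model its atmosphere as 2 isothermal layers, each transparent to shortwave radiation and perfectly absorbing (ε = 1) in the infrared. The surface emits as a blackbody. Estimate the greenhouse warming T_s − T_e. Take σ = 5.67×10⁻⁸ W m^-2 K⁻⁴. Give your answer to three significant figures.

50.4 kelvin

Top-of-atmosphere balance: σT_e⁴ = S(1−α)/4 = 36.76 W m^-2 → T_e = 159.6 K.
Surface: T_s = (3)^¼·T_e = 210.0 K.
Warming: T_s − T_e = 50.44 K.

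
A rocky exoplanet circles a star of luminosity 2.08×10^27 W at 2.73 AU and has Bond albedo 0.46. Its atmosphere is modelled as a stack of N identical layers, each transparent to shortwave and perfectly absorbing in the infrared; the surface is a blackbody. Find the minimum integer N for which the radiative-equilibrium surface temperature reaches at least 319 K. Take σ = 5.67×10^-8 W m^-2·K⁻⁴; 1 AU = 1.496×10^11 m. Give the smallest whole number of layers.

4

d = 2.73 × 1.496×10^11 m = 4.084×10^11 m.
Flux at the orbit: S = L/(4πd²) = 2.08×10^27/(4π·(4.08×10^11)²) = 992.4 W m^-2.
OLR = S(1−α)/4 = 134.0 W m^-2; the top layer radiates at T_e = 220.5 K.
T_s = (N+1)^(1/4)·T_e ≥ 319 K requires N+1 ≥ (T_s/T_e)⁴ = (319/220.5)⁴ = 4.383.
Rounding up, N = 4.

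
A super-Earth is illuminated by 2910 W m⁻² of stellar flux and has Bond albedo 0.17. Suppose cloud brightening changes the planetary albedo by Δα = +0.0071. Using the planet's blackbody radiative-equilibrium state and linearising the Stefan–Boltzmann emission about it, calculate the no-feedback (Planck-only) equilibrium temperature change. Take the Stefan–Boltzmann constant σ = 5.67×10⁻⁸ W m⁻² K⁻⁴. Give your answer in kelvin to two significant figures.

-0.69 K

The baseline emission temperature is T_e = 321.2 K.
ΔF = −(S/4)Δα = −(2910/4)×(+0.0071) = -5.165 W m⁻².
The Planck feedback parameter is 4σT_e³ = 7.519 W m⁻²/K.
So ΔT₀ = -5.165/7.519 = -0.687 K.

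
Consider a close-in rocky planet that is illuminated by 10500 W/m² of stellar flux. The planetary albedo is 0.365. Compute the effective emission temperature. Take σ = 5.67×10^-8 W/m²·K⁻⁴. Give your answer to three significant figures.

The planet absorbs (1−α)S over its disc πR² and re-emits over 4πR², so the mean absorbed flux is (1−0.365)·10500/4 = 1667 W/m².
Balancing against σT⁴: T = (1667/5.67×10⁻⁸)^(1/4) = 414.1 K.

414 K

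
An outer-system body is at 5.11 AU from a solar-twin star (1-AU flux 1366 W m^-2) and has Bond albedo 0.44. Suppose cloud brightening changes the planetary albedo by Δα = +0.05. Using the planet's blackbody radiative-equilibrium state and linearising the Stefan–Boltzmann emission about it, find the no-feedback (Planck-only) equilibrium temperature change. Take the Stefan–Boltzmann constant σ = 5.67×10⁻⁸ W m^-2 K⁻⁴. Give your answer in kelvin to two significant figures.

-2.4 K

Flux at the orbit: S = 1366/(5.11)² = 52.31 W m^-2.
The baseline emission temperature is T_e = 106.6 K.
The change in absorbed flux is Δ[S(1−α)/4] = −SΔα/4 = -0.6539 W m^-2.
The Planck feedback parameter is 4σT_e³ = 0.2748 W m^-2/K.
ΔT₀ = ΔF/λ_P = -0.6539/0.2748 = -2.38 K.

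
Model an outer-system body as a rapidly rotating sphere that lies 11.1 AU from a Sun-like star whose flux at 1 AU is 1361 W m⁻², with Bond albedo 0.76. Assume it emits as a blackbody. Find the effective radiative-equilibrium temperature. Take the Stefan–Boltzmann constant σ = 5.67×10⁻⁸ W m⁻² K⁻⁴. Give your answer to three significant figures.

Irradiance scales as 1/d², so S = 1361 W m⁻² × (1/11.1)² = 11.05 W m⁻².
Absorbed flux (global mean): S(1−α)/4 = 11.05·0.24/4 = 0.6628 W m⁻².
In equilibrium σT⁴ equals this, so T = 58.47 K.

58.5 kelvin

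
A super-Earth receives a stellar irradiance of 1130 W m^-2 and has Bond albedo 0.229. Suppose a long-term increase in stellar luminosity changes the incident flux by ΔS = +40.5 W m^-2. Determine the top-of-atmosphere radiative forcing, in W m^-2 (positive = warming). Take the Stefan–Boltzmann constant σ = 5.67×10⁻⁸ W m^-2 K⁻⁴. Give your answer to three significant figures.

7.81 W m^-2

TOA radiative forcing: ΔF = (1−α)ΔS/4 = 0.771·(+40.5)/4 = 7.806 W m^-2.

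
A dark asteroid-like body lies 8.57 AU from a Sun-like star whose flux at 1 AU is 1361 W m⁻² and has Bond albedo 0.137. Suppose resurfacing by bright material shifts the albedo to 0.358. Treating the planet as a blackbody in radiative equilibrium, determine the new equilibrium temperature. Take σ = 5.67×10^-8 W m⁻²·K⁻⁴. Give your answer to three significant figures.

Flux at the orbit: S = 1361/(8.57)² = 18.53 W m⁻².
T₂ = [S(1−α₂)/(4σ)]^(1/4) = [18.53·0.642/(4σ)]^(1/4) = 85.10 K.

85.1 kelvin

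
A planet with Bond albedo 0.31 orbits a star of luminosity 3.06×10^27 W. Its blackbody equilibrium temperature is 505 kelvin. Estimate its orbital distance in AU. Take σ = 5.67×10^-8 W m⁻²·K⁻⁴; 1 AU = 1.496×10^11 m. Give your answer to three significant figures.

The flux needed for this T is 4σT⁴/(1−0.31) = 21380 W m⁻².
From L = 4πd²S, d = √(3.06×10^27/(4π·21380)) = 1.067×10^11 m = 0.7134 AU.

0.713 AU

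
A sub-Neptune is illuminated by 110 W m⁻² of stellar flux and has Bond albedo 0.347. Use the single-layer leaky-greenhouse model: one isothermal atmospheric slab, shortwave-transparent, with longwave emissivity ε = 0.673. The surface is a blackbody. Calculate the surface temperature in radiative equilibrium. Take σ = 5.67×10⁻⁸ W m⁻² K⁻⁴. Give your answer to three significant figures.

At the top of the atmosphere, σT_e⁴ = S(1−α)/4 = 17.96 W m⁻², giving T_e = 133.4 K.
Surface balance with a leaky layer gives σT_s⁴ = σT_e⁴·2/(2−ε), so T_s = T_e·[2/(2−0.673)]^(1/4) = 147.8 K.

148 K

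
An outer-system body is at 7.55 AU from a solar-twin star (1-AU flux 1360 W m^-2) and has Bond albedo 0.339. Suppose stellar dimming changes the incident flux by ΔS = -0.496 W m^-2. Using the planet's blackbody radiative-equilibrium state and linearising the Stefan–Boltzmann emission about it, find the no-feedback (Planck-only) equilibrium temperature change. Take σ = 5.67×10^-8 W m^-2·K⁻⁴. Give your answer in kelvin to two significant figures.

-0.47 kelvin

By the inverse-square law, S = 1360/7.55² = 23.86 W m^-2.
Reference equilibrium: T_e = [S(1−α)/(4σ)]^(1/4) = 91.32 K.
Only a fraction (1−α) is absorbed and it's spread over 4πR², so ΔF = (1−α)ΔS/4 = -0.08196 W m^-2.
The Planck feedback parameter is 4σT_e³ = 0.1727 W m^-2/K.
Hence the no-feedback warming is ΔF/(4σT_e³) = -0.475 K.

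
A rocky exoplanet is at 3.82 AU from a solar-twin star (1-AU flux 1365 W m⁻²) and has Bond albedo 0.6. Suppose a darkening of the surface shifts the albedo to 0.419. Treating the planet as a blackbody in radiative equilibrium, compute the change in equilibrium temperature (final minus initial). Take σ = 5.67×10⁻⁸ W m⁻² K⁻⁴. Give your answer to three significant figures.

11.1 kelvin

By the inverse-square law, S = 1365/3.82² = 93.54 W m⁻².
With α = 0.6, T₁ = 113.3 K.
After:  T₂ = [93.54·0.581/(4σ)]^(1/4) = 124.4 K.
Change: 124.4 − 113.3 = 11.09 K.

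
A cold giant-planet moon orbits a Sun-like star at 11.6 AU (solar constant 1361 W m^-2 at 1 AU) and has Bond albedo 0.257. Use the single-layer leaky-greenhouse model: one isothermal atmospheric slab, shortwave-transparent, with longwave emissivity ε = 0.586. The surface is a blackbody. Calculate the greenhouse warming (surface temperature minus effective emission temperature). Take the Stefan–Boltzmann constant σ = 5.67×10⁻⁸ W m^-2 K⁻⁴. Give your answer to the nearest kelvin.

Flux at the orbit: S = 1361/(11.6)² = 10.11 W m^-2.
At the top of the atmosphere, σT_e⁴ = S(1−α)/4 = 1.879 W m^-2, giving T_e = 75.87 K.
Surface balance with a leaky layer gives σT_s⁴ = σT_e⁴·2/(2−ε), so T_s = T_e·[2/(2−0.586)]^(1/4) = 82.74 K.
The atmosphere warms the surface by 6.870 K.

7 K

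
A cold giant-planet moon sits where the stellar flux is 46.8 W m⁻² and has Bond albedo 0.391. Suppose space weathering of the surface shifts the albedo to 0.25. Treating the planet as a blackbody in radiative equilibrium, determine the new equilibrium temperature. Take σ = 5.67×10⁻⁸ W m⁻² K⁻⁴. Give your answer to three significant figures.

112 K

New equilibrium: T₂ = [(1−0.25)·46.80/(4σ)]^(1/4) = 111.5 K.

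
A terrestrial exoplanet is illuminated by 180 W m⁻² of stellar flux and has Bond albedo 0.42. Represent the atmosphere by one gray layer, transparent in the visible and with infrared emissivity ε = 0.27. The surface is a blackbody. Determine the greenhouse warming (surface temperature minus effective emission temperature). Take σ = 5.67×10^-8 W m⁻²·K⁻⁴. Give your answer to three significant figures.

5.41 K

At the top of the atmosphere, σT_e⁴ = S(1−α)/4 = 26.10 W m⁻², giving T_e = 146.5 K.
The surface balance (absorbed SW + ε·downward IR = σT_s⁴) with T_a⁴ = T_s⁴/2 reduces to T_s = T_e·[2/(2−ε)]^¼ = 151.9 K.
T_s − T_e = 151.9 − 146.5 = 5.408 K.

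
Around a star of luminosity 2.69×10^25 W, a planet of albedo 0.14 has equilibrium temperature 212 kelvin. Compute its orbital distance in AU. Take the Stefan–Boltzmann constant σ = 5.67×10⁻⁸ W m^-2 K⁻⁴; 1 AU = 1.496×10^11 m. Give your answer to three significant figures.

0.424 AU

Energy balance gives S = 4σT⁴/(1−α) = 532.7 W m^-2.
S = L/(4πd²) → d = √(L/4πS) = √(2.69×10^25/(4π·532.7)) = 6.339×10^10 m = 0.4237 AU.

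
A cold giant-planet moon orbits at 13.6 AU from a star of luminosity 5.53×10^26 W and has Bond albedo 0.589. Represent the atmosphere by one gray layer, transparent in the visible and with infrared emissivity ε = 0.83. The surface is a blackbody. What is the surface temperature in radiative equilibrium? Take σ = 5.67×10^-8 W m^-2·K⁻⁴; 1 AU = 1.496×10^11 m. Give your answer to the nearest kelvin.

76 kelvin

Orbital distance: d = 13.6 AU = 2.035×10^12 m.
S = L/(4πd²) = 10.63 W m^-2.
At the top of the atmosphere, σT_e⁴ = S(1−α)/4 = 1.092 W m^-2, giving T_e = 66.25 K.
For a single slab of emissivity ε, T_s⁴ = 2T_e⁴/(2−ε); thus T_s = 66.25·(1.709)^(1/4) = 75.75 K.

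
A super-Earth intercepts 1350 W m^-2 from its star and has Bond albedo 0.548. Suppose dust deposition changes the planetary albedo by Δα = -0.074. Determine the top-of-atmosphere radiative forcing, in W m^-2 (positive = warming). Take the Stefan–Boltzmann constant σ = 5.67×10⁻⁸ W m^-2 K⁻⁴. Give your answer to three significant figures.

TOA radiative forcing: ΔF = −S·Δα/4 = −1350·(-0.074)/4 = 24.97 W m^-2.

25.0 W m^-2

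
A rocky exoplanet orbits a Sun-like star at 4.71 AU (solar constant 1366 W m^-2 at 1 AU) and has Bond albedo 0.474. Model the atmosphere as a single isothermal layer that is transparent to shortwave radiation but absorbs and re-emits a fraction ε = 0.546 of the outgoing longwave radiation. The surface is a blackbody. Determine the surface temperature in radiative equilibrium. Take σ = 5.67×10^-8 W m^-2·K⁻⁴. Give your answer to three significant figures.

By the inverse-square law, S = 1366/4.71² = 61.58 W m^-2.
The planet radiates to space at T_e = [S(1−α)/(4σ)]^(1/4) = 109.3 K.
Surface balance with a leaky layer gives σT_s⁴ = σT_e⁴·2/(2−ε), so T_s = T_e·[2/(2−0.546)]^(1/4) = 118.4 K.

118 K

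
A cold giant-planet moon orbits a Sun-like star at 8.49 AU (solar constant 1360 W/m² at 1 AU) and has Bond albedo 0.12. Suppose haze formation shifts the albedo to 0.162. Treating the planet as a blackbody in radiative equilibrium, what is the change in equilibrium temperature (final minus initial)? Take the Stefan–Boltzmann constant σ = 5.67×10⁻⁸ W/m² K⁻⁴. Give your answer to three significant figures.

Irradiance scales as 1/d², so S = 1360 W/m² × (1/8.49)² = 18.87 W/m².
With α = 0.12, T₁ = 92.50 K.
Final:   T₂ = [S(1−0.162)/(4σ)]^(1/4) = 91.38 K.
ΔT = T₂ − T₁ = -1.124 K.

-1.12 K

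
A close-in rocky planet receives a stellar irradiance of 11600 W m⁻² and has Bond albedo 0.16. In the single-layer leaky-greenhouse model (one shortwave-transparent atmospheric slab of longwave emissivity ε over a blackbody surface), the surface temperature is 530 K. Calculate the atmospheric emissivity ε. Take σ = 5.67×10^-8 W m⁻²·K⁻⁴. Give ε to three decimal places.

Effective temperature: T_e = [S(1−α)/(4σ)]^(1/4) = 455.3 K.
Since (2−ε)/2 = (T_e/T_s)⁴ = 0.5445, ε = 0.9110.

0.911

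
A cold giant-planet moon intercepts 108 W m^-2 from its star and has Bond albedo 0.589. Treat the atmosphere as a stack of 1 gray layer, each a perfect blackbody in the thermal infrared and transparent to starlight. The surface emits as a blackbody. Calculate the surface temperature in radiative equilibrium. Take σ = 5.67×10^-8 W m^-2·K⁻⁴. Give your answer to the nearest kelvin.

141 kelvin

Top-of-atmosphere balance: σT_e⁴ = S(1−α)/4 = 11.10 W m^-2 → T_e = 118.3 K.
For an N-layer opaque stack, T_s⁴ = (N+1)T_e⁴, hence T_s = (2)^(1/4)×118.3 K = 140.7 K.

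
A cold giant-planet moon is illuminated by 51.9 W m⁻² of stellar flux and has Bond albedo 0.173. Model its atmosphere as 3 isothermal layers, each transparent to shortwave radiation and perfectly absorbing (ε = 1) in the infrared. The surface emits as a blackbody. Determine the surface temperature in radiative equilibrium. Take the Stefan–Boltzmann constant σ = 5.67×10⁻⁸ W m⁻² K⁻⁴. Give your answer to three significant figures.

Top-of-atmosphere balance: σT_e⁴ = S(1−α)/4 = 10.73 W m⁻² → T_e = 117.3 K.
Layer-by-layer balance gives σT_s⁴ = (N+1)σT_e⁴, so T_s = 4^¼·117.3 = 165.9 K.

166 K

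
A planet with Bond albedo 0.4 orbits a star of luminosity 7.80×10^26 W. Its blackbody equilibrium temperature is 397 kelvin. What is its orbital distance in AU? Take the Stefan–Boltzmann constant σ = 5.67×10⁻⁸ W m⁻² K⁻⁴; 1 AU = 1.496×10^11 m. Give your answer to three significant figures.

Required flux: S = 4σT⁴/(1−α) = 9390 W m⁻².
Then d = [L/(4πS)]^(1/2) = 8.130×10^10 m, i.e. 0.5435 AU.

0.543 AU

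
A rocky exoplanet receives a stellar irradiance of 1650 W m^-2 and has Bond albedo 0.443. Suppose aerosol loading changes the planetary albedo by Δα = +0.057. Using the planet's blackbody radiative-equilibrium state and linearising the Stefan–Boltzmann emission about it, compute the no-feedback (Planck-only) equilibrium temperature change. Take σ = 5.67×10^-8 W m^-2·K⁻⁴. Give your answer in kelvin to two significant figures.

-6.5 kelvin

Unperturbed T_e = [1650·(1−0.443)/(4σ)]^¼ = 252.3 K.
The change in absorbed flux is Δ[S(1−α)/4] = −SΔα/4 = -23.51 W m^-2.
Linearising σT⁴ gives d(σT⁴)/dT = 4σT_e³ = 3.643 W m^-2 per K.
Hence the no-feedback warming is ΔF/(4σT_e³) = -6.45 K.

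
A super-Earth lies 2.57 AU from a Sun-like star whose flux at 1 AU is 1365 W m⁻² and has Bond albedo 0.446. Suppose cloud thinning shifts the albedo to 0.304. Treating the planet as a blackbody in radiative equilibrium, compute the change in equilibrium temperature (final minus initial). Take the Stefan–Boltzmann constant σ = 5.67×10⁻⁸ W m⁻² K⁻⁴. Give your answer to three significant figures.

Flux at the orbit: S = 1365/(2.57)² = 206.7 W m⁻².
Initial: T₁ = [S(1−0.446)/(4σ)]^(1/4) = 149.9 K.
With α = 0.304, T₂ = 158.7 K.
Change: 158.7 − 149.9 = 8.799 K.

8.80 K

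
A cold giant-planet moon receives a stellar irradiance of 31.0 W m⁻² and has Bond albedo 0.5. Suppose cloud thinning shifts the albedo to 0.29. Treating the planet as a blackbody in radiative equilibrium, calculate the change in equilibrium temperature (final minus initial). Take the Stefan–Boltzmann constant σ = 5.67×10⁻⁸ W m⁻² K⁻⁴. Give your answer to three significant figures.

Initial: T₁ = [S(1−0.5)/(4σ)]^(1/4) = 90.92 K.
After:  T₂ = [31.00·0.71/(4σ)]^(1/4) = 99.25 K.
ΔT = T₂ − T₁ = 8.330 K.

8.33 K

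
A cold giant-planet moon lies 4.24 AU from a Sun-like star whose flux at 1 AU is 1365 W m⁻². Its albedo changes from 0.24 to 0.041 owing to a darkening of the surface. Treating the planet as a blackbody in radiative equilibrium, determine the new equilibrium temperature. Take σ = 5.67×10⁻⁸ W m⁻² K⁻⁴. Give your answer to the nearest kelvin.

134 K

Flux at the orbit: S = 1365/(4.24)² = 75.93 W m⁻².
T₂ = [S(1−α₂)/(4σ)]^(1/4) = [75.93·0.959/(4σ)]^(1/4) = 133.9 K.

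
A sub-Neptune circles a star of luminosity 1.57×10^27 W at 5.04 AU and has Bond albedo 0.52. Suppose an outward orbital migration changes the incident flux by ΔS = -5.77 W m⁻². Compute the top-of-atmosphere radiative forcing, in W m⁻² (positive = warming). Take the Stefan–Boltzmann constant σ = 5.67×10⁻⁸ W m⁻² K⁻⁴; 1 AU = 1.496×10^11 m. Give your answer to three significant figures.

-0.692 W m⁻²

Orbital distance: d = 5.04 AU = 7.540×10^11 m.
S = L/(4πd²) = 219.8 W m⁻².
Only a fraction (1−α) is absorbed and it's spread over 4πR², so ΔF = (1−α)ΔS/4 = -0.6924 W m⁻².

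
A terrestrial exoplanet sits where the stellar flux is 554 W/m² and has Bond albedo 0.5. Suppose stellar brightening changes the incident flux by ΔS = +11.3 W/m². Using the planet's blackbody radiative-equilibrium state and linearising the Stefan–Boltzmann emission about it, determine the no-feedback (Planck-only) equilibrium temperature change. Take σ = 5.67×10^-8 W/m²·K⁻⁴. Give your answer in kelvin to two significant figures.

Reference equilibrium: T_e = [S(1−α)/(4σ)]^(1/4) = 186.9 K.
Only a fraction (1−α) is absorbed and it's spread over 4πR², so ΔF = (1−α)ΔS/4 = 1.413 W/m².
Linearising σT⁴ gives d(σT⁴)/dT = 4σT_e³ = 1.482 W/m² per K.
So ΔT₀ = 1.413/1.482 = 0.953 K.

0.95 kelvin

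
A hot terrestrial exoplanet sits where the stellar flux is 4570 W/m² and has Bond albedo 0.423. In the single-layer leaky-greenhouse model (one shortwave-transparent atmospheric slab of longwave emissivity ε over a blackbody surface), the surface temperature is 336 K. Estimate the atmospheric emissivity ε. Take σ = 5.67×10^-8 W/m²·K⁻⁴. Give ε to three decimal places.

0.176

TOA balance gives T_e = 328.4 K.
Since (2−ε)/2 = (T_e/T_s)⁴ = 0.9122, ε = 0.1756.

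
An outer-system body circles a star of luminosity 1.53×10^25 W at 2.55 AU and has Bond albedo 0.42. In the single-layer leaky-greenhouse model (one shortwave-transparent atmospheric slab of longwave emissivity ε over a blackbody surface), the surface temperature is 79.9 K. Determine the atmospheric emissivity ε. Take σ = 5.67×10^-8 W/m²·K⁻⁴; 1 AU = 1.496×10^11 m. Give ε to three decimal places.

Orbital distance: d = 2.55 AU = 3.815×10^11 m.
Flux at the orbit: S = L/(4πd²) = 1.53×10^25/(4π·(3.81×10^11)²) = 8.366 W/m².
First, T_e = [8.366·(1−0.42)/(4σ)]^(1/4) = 68.01 K.
T_s⁴ = T_e⁴·2/(2−ε) → ε = 2 − 2(T_e/T_s)⁴ = 2 − 2·(68.01/79.9)⁴ = 0.9501.

0.950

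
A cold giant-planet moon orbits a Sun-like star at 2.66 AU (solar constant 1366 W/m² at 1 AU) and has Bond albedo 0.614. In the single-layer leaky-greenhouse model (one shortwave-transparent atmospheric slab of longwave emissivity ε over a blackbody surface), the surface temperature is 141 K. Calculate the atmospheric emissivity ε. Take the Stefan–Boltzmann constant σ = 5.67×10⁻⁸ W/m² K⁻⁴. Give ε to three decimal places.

0.337

Flux at the orbit: S = 1366/(2.66)² = 193.1 W/m².
TOA balance gives T_e = 134.6 K.
T_s⁴ = T_e⁴·2/(2−ε) → ε = 2 − 2(T_e/T_s)⁴ = 2 − 2·(134.6/141)⁴ = 0.3374.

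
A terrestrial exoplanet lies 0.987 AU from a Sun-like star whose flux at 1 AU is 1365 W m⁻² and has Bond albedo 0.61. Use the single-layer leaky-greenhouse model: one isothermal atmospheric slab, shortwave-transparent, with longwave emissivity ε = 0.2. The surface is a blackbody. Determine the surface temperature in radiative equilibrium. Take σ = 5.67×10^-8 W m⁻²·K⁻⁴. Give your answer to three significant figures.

227 kelvin

By the inverse-square law, S = 1365/0.987² = 1401 W m⁻².
Effective emission temperature (TOA balance): σT_e⁴ = S(1−α)/4 = 136.6 W m⁻² → T_e = 221.6 K.
The surface balance (absorbed SW + ε·downward IR = σT_s⁴) with T_a⁴ = T_s⁴/2 reduces to T_s = T_e·[2/(2−ε)]^¼ = 227.5 K.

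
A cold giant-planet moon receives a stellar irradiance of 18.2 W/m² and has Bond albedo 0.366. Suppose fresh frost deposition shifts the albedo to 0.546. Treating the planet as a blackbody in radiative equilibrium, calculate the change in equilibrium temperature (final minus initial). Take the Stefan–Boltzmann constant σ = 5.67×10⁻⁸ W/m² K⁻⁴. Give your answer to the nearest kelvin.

Before: T₁ = [18.20·0.634/(4σ)]^(1/4) = 84.46 K.
With α = 0.546, T₂ = 77.69 K.
Change: 77.69 − 84.46 = -6.765 K.

-7 K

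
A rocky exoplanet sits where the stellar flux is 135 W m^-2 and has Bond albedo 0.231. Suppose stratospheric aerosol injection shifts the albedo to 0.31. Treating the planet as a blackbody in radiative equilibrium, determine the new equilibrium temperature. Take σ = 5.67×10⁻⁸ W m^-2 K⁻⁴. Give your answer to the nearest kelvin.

142 K

With the new albedo, S(1−α₂)/4 = 23.29 W m^-2, so T₂ = 142.4 K.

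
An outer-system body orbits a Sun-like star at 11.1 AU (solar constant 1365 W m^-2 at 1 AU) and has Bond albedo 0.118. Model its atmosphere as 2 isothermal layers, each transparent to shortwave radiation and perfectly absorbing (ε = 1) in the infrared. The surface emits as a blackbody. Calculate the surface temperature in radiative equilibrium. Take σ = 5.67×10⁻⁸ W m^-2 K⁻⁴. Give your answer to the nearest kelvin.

107 K

Flux at the orbit: S = 1365/(11.1)² = 11.08 W m^-2.
The effective emission temperature is T_e = [S(1−α)/(4σ)]^¼ = 81.02 K.
For an N-layer opaque stack, T_s⁴ = (N+1)T_e⁴, hence T_s = (3)^(1/4)×81.02 K = 106.6 K.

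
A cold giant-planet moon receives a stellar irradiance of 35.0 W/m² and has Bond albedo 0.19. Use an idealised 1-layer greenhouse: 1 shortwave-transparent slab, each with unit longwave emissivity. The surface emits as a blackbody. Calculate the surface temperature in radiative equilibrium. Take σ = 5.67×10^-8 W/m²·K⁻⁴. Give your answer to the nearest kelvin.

Top-of-atmosphere balance: σT_e⁴ = S(1−α)/4 = 7.088 W/m² → T_e = 105.7 K.
For an N-layer opaque stack, T_s⁴ = (N+1)T_e⁴, hence T_s = (2)^(1/4)×105.7 K = 125.7 K.

126 K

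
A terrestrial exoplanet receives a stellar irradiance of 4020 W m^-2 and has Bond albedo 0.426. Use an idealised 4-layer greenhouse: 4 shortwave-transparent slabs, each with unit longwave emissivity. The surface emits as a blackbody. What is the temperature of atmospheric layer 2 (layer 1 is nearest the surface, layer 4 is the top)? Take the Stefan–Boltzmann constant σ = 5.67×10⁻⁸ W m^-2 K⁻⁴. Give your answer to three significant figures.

418 K

Top-of-atmosphere balance: σT_e⁴ = S(1−α)/4 = 576.9 W m^-2 → T_e = 317.6 K.
Each opaque layer satisfies 2T_j⁴ = T_{j−1}⁴ + T_{j+1}⁴, giving T_k⁴ = (N+1−k)T_e⁴.
With k = 2: T_2 = (4+1−2)^¼·317.6 K = 418.0 K.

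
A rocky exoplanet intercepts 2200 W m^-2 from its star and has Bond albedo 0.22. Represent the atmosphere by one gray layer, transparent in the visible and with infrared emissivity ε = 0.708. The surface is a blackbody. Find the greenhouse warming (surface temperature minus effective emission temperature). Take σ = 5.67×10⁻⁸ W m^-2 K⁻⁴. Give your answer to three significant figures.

Effective emission temperature (TOA balance): σT_e⁴ = S(1−α)/4 = 429.0 W m^-2 → T_e = 294.9 K.
For a single slab of emissivity ε, T_s⁴ = 2T_e⁴/(2−ε); thus T_s = 294.9·(1.548)^(1/4) = 329.0 K.
T_s − T_e = 329.0 − 294.9 = 34.04 K.

34.0 kelvin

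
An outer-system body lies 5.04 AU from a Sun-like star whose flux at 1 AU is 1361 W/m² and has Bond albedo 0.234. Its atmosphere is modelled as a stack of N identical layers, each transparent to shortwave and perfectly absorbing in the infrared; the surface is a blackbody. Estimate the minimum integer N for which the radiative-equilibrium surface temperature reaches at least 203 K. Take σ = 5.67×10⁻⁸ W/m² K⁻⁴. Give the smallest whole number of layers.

By the inverse-square law, S = 1361/5.04² = 53.58 W/m².
OLR = S(1−α)/4 = 10.26 W/m²; the top layer radiates at T_e = 116.0 K.
T_s = (N+1)^(1/4)·T_e ≥ 203 K requires N+1 ≥ (T_s/T_e)⁴ = (203/116.0)⁴ = 9.384.
So N ≥ 8.384; the smallest integer is N = 9.

9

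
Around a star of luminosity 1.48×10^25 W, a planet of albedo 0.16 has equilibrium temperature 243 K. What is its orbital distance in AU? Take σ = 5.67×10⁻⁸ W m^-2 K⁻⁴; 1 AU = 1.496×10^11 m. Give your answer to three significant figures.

0.236 AU

Required flux: S = 4σT⁴/(1−α) = 941.4 W m^-2.
From L = 4πd²S, d = √(1.48×10^25/(4π·941.4)) = 3.537×10^10 m = 0.2364 AU.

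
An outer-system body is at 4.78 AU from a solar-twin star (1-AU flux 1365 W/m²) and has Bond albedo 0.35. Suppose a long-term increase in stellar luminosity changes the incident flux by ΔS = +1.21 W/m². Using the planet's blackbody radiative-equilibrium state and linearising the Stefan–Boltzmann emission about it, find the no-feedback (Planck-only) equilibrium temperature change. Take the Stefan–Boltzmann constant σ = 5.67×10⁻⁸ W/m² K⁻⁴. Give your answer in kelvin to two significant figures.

By the inverse-square law, S = 1365/4.78² = 59.74 W/m².
Unperturbed T_e = [59.74·(1−0.35)/(4σ)]^¼ = 114.4 K.
Only a fraction (1−α) is absorbed and it's spread over 4πR², so ΔF = (1−α)ΔS/4 = 0.1966 W/m².
The Planck feedback parameter is 4σT_e³ = 0.3395 W/m²/K.
So ΔT₀ = 0.1966/0.3395 = 0.579 K.

0.58 kelvin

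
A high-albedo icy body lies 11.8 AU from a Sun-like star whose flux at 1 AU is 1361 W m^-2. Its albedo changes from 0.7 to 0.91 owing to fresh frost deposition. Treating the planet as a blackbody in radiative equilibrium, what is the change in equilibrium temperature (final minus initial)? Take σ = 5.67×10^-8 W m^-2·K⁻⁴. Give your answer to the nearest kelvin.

Irradiance scales as 1/d², so S = 1361 W m^-2 × (1/11.8)² = 9.774 W m^-2.
Before: T₁ = [9.774·0.3/(4σ)]^(1/4) = 59.96 K.
With α = 0.91, T₂ = 44.38 K.
Change: 44.38 − 59.96 = -15.59 K.

-16 K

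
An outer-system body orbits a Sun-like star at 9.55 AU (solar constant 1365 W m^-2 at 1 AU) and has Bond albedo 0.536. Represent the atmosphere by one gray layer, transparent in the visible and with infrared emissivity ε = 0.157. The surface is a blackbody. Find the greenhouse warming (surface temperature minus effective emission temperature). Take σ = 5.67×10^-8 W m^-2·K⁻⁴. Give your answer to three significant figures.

Irradiance scales as 1/d², so S = 1365 W m^-2 × (1/9.55)² = 14.97 W m^-2.
At the top of the atmosphere, σT_e⁴ = S(1−α)/4 = 1.736 W m^-2, giving T_e = 74.39 K.
For a single slab of emissivity ε, T_s⁴ = 2T_e⁴/(2−ε); thus T_s = 74.39·(1.085)^(1/4) = 75.92 K.
T_s − T_e = 75.92 − 74.39 = 1.536 K.

1.54 K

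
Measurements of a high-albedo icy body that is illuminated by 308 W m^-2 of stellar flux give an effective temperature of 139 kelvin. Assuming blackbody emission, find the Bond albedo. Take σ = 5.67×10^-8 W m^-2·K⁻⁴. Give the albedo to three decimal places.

0.725

Energy balance: S(1−α)/4 = σT⁴, so 1−α = 4σT⁴/S.
4σT⁴ = 4·5.67×10⁻⁸·(139)⁴ = 84.66 W m^-2.
1−α = 84.66/308.0 = 0.2749, so α = 0.7251.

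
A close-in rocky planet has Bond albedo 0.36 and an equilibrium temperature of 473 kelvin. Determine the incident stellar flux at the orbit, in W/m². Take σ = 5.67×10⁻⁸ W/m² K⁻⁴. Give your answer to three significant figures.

Invert the energy balance for S: S = 4σT⁴/(1−α).
σT⁴ = 5.67×10⁻⁸·(473)⁴ = 2838 W/m².
So S = 4×2838/(1−0.36) = 17740 W/m².

17700 W/m²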